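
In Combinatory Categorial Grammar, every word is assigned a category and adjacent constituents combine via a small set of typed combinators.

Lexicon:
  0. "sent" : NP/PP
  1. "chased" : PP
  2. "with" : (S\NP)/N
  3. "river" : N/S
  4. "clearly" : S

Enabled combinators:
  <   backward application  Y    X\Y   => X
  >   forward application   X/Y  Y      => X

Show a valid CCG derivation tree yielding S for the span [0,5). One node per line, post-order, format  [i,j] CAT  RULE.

[0,5] S   <
  [0,2] NP   >
    [0,1] "sent" : NP/PP
    [1,2] "chased" : PP
  [2,5] S\NP   >
    [2,3] "with" : (S\NP)/N
    [3,5] N   >
      [3,4] "river" : N/S
      [4,5] "clearly" : S

[0,1] NP/PP  lex  "sent"
[1,2] PP  lex  "chased"
[0,2] NP  >  k=1
[2,3] (S\NP)/N  lex  "with"
[3,4] N/S  lex  "river"
[4,5] S  lex  "clearly"
[3,5] N  >  k=4
[2,5] S\NP  >  k=3
[0,5] S  <  k=2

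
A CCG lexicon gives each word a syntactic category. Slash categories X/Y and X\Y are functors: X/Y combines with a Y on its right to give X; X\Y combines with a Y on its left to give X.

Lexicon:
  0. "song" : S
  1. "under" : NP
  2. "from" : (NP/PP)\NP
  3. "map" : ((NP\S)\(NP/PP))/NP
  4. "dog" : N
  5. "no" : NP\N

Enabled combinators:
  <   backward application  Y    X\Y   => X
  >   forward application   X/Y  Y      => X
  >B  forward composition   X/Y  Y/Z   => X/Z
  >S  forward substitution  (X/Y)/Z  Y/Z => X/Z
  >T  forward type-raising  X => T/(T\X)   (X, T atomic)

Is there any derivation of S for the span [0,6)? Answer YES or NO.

S NP (NP/PP)\NP ((NP\S)\(NP/PP))/NP N NP\N
CKY chart[0,6] = {N/(N\NP), NP, NP/(NP\NP), PP/(PP\NP), S/(S\NP)}; S ∉ chart

NO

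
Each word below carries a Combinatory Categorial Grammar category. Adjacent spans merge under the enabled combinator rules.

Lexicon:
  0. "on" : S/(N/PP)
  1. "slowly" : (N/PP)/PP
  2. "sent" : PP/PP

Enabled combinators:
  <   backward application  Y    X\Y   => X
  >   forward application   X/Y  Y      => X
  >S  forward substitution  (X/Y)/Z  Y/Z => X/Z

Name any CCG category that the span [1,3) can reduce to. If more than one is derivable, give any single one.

[0,3] S   >
  [0,1] "on" : S/(N/PP)
  [1,3] N/PP   >S
    [1,2] "slowly" : (N/PP)/PP
    [2,3] "sent" : PP/PP

N/PP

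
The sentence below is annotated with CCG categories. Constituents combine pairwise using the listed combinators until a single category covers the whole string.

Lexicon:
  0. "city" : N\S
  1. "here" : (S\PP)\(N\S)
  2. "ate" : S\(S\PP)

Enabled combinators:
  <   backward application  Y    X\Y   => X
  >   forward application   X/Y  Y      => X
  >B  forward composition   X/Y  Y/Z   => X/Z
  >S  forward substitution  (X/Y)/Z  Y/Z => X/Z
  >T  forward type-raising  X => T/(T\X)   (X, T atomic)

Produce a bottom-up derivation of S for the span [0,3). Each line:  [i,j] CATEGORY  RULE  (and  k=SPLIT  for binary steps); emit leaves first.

[0,3] S   <
  [0,2] S\PP   <
    [0,1] "city" : N\S
    [1,2] "here" : (S\PP)\(N\S)
  [2,3] "ate" : S\(S\PP)

[0,1] N\S  lex  "city"
[1,2] (S\PP)\(N\S)  lex  "here"
[0,2] S\PP  <  k=1
[2,3] S\(S\PP)  lex  "ate"
[0,3] S  <  k=2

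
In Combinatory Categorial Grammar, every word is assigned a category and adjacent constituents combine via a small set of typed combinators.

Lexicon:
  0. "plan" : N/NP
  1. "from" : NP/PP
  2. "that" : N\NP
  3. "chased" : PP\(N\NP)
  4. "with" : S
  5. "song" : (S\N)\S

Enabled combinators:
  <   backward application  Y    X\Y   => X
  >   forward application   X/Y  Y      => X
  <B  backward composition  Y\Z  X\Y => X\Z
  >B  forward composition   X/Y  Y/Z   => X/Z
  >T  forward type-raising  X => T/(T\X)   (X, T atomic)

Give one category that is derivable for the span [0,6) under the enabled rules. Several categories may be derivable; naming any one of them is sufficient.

[0,6] S   <
  [0,4] N   >
    [0,1] "plan" : N/NP
    [1,4] NP   >
      [1,2] "from" : NP/PP
      [2,4] PP   <
        [2,3] "that" : N\NP
        [3,4] "chased" : PP\(N\NP)
  [4,6] S\N   <
    [4,5] "with" : S
    [5,6] "song" : (S\N)\S

S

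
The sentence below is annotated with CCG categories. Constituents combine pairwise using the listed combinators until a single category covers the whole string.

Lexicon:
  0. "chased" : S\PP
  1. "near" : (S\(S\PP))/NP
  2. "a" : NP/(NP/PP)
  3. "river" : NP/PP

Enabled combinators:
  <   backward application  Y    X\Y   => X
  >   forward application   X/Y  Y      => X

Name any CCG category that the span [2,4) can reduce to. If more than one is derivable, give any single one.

[0,4] S   <
  [0,1] "chased" : S\PP
  [1,4] S\(S\PP)   >
    [1,2] "near" : (S\(S\PP))/NP
    [2,4] NP   >
      [2,3] "a" : NP/(NP/PP)
      [3,4] "river" : NP/PP

NP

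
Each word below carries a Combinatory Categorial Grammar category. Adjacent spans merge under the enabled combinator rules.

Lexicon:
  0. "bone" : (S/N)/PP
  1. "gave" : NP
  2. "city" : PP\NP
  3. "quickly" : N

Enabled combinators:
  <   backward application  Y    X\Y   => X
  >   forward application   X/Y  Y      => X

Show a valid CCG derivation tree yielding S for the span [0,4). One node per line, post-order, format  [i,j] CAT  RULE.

[0,1] (S/N)/PP  lex  "bone"
[1,2] NP  lex  "gave"
[2,3] PP\NP  lex  "city"
[1,3] PP  <  k=2
[0,3] S/N  >  k=1
[3,4] N  lex  "quickly"
[0,4] S  >  k=3

[0,4] S   >
  [0,3] S/N   >
    [0,1] "bone" : (S/N)/PP
    [1,3] PP   <
      [1,2] "gave" : NP
      [2,3] "city" : PP\NP
  [3,4] "quickly" : N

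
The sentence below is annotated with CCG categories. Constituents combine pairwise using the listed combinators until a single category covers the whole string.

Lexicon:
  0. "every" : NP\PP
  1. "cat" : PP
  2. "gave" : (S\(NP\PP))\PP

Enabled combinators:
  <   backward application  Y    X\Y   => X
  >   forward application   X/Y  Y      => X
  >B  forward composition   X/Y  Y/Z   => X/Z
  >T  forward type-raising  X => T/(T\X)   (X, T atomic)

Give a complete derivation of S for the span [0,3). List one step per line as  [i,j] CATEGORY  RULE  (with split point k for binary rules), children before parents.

[0,1] NP\PP  lex  "every"
[1,2] PP  lex  "cat"
[2,3] (S\(NP\PP))\PP  lex  "gave"
[1,3] S\(NP\PP)  <  k=2
[0,3] S  <  k=1

[0,3] S   <
  [0,1] "every" : NP\PP
  [1,3] S\(NP\PP)   <
    [1,2] "cat" : PP
    [2,3] "gave" : (S\(NP\PP))\PP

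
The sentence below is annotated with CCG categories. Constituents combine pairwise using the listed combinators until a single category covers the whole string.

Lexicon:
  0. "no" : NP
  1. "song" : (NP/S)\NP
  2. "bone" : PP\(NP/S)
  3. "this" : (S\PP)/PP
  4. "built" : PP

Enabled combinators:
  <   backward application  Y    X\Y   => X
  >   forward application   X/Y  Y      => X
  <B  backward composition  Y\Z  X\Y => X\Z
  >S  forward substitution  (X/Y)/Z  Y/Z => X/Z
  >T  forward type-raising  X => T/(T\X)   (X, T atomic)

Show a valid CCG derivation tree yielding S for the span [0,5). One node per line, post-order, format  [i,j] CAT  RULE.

[0,1] NP  lex  "no"
[0,1] PP/(PP\NP)  >T
[1,2] (NP/S)\NP  lex  "song"
[2,3] PP\(NP/S)  lex  "bone"
[1,3] PP\NP  <B  k=2
[0,3] PP  >  k=1
[3,4] (S\PP)/PP  lex  "this"
[4,5] PP  lex  "built"
[3,5] S\PP  >  k=4
[0,5] S  <  k=3

[0,5] S   <
  [0,3] PP   >
    [0,1] PP/(PP\NP)   >T
      [0,1] "no" : NP
    [1,3] PP\NP   <B
      [1,2] "song" : (NP/S)\NP
      [2,3] "bone" : PP\(NP/S)
  [3,5] S\PP   >
    [3,4] "this" : (S\PP)/PP
    [4,5] "built" : PP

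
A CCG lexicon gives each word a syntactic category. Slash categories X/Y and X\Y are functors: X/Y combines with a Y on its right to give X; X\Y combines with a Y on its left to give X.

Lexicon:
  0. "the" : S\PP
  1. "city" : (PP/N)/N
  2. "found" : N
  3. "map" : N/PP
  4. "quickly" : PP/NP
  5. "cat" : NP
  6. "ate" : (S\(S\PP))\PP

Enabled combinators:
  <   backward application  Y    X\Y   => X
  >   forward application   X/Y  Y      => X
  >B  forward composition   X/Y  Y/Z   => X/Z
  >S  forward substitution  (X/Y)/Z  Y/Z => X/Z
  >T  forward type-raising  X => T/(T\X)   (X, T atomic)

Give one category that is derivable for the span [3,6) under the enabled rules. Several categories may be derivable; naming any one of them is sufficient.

[0,7] S   <
  [0,1] "the" : S\PP
  [1,7] S\(S\PP)   <
    [1,6] PP   >
      [1,3] PP/N   >
        [1,2] "city" : (PP/N)/N
        [2,3] "found" : N
      [3,6] N   >
        [3,5] N/NP   >B
          [3,4] "map" : N/PP
          [4,5] "quickly" : PP/NP
        [5,6] "cat" : NP
    [6,7] "ate" : (S\(S\PP))\PP

N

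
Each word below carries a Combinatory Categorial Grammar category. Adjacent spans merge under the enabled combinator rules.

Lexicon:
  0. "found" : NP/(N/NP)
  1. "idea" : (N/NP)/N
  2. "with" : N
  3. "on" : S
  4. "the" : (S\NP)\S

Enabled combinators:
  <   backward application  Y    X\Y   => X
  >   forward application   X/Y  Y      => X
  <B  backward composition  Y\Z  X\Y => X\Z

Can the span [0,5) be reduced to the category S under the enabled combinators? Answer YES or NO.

[0,5] S   <
  [0,3] NP   >
    [0,1] "found" : NP/(N/NP)
    [1,3] N/NP   >
      [1,2] "idea" : (N/NP)/N
      [2,3] "with" : N
  [3,5] S\NP   <
    [3,4] "on" : S
    [4,5] "the" : (S\NP)\S

YES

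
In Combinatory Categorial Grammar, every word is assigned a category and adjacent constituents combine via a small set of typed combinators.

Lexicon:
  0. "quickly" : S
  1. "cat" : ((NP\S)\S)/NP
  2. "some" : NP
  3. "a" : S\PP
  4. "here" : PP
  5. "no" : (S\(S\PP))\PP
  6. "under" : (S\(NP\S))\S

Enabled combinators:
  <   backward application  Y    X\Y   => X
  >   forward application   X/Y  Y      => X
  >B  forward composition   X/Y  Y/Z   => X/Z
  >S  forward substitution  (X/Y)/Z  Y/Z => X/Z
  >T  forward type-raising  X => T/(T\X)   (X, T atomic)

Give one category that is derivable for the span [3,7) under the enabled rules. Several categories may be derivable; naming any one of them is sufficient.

S\(NP\S)

[0,7] S   <
  [0,3] NP\S   <
    [0,1] "quickly" : S
    [1,3] (NP\S)\S   >
      [1,2] "cat" : ((NP\S)\S)/NP
      [2,3] "some" : NP
  [3,7] S\(NP\S)   <
    [3,6] S   <
      [3,4] "a" : S\PP
      [4,6] S\(S\PP)   <
        [4,5] "here" : PP
        [5,6] "no" : (S\(S\PP))\PP
    [6,7] "under" : (S\(NP\S))\S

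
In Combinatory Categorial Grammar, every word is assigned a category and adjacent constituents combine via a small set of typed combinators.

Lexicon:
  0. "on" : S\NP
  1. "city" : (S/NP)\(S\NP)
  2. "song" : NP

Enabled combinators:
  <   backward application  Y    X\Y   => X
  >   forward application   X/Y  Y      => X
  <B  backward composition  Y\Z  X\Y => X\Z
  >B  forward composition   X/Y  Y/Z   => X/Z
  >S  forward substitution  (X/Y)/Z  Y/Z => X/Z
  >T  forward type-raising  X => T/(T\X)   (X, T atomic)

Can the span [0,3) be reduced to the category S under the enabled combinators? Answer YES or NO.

YES

[0,3] S   >
  [0,2] S/NP   <
    [0,1] "on" : S\NP
    [1,2] "city" : (S/NP)\(S\NP)
  [2,3] "song" : NP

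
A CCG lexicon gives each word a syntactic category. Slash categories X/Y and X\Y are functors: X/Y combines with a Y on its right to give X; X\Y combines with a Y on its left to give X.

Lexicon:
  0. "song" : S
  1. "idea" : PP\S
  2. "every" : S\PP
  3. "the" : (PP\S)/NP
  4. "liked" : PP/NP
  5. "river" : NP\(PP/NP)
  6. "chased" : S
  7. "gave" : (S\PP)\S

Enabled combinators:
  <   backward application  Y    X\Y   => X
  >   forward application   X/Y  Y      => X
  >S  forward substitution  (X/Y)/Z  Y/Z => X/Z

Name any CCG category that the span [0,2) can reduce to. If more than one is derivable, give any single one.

[0,8] S   <
  [0,6] PP   <
    [0,3] S   <
      [0,2] PP   <
        [0,1] "song" : S
        [1,2] "idea" : PP\S
      [2,3] "every" : S\PP
    [3,6] PP\S   >
      [3,4] "the" : (PP\S)/NP
      [4,6] NP   <
        [4,5] "liked" : PP/NP
        [5,6] "river" : NP\(PP/NP)
  [6,8] S\PP   <
    [6,7] "chased" : S
    [7,8] "gave" : (S\PP)\S

PP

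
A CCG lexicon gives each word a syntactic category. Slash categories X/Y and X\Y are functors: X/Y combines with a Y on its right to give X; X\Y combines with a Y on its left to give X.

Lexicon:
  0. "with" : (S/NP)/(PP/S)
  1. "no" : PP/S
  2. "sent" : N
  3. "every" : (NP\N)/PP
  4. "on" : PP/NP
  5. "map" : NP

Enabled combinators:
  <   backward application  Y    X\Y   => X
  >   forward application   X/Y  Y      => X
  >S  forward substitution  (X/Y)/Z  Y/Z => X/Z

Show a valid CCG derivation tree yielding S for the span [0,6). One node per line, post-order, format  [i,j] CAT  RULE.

[0,1] (S/NP)/(PP/S)  lex  "with"
[1,2] PP/S  lex  "no"
[0,2] S/NP  >  k=1
[2,3] N  lex  "sent"
[3,4] (NP\N)/PP  lex  "every"
[4,5] PP/NP  lex  "on"
[5,6] NP  lex  "map"
[4,6] PP  >  k=5
[3,6] NP\N  >  k=4
[2,6] NP  <  k=3
[0,6] S  >  k=2

[0,6] S   >
  [0,2] S/NP   >
    [0,1] "with" : (S/NP)/(PP/S)
    [1,2] "no" : PP/S
  [2,6] NP   <
    [2,3] "sent" : N
    [3,6] NP\N   >
      [3,4] "every" : (NP\N)/PP
      [4,6] PP   >
        [4,5] "on" : PP/NP
        [5,6] "map" : NP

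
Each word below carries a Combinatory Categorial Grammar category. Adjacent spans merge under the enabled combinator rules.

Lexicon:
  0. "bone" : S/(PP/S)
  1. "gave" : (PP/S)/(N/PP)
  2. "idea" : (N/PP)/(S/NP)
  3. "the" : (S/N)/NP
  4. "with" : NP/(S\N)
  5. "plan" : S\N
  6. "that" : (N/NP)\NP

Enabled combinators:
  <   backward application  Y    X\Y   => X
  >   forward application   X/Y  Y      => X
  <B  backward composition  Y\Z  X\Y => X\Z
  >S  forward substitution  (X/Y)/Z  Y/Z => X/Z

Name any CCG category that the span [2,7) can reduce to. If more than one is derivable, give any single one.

N/PP

[0,7] S   >
  [0,1] "bone" : S/(PP/S)
  [1,7] PP/S   >
    [1,2] "gave" : (PP/S)/(N/PP)
    [2,7] N/PP   >
      [2,3] "idea" : (N/PP)/(S/NP)
      [3,7] S/NP   >S
        [3,4] "the" : (S/N)/NP
        [4,7] N/NP   <
          [4,6] NP   >
            [4,5] "with" : NP/(S\N)
            [5,6] "plan" : S\N
          [6,7] "that" : (N/NP)\NP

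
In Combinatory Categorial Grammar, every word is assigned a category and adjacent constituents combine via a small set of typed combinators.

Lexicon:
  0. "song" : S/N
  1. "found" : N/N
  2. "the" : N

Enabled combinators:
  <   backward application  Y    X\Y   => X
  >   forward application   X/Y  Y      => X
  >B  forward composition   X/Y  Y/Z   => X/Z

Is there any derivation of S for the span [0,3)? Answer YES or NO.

YES

[0,3] S   >
  [0,2] S/N   >B
    [0,1] "song" : S/N
    [1,2] "found" : N/N
  [2,3] "the" : N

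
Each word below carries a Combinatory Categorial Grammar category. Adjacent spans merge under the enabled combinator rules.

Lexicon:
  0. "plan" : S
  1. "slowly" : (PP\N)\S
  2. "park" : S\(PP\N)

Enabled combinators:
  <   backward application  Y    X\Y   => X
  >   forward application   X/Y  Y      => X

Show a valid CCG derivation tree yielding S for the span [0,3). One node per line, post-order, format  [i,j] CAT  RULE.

[0,1] S  lex  "plan"
[1,2] (PP\N)\S  lex  "slowly"
[0,2] PP\N  <  k=1
[2,3] S\(PP\N)  lex  "park"
[0,3] S  <  k=2

[0,3] S   <
  [0,2] PP\N   <
    [0,1] "plan" : S
    [1,2] "slowly" : (PP\N)\S
  [2,3] "park" : S\(PP\N)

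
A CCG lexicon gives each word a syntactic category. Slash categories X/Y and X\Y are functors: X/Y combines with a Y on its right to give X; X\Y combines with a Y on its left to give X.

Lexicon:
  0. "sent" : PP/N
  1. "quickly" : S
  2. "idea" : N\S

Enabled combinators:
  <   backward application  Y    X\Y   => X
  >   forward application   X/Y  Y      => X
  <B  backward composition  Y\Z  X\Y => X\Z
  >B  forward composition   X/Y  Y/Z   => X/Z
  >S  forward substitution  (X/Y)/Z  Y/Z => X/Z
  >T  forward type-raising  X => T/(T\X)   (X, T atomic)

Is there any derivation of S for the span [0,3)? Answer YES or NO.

PP/N S N\S
CKY chart[0,3] = {N/(N\PP), NP/(NP\PP), PP, PP/(N\N), PP/(PP\PP), S/(S\PP)}; S ∉ chart

NO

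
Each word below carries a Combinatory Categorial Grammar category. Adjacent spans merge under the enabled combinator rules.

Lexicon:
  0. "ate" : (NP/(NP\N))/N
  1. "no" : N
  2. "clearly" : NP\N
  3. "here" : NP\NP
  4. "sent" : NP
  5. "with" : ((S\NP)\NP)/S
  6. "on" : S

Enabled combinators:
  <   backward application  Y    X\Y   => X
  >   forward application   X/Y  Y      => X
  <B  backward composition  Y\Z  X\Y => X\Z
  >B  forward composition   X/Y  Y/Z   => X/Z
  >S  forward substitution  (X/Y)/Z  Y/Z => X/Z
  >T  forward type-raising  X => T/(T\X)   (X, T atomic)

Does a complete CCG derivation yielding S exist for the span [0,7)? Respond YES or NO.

[0,7] S   <
  [0,4] NP   >
    [0,2] NP/(NP\N)   >
      [0,1] "ate" : (NP/(NP\N))/N
      [1,2] "no" : N
    [2,4] NP\N   <B
      [2,3] "clearly" : NP\N
      [3,4] "here" : NP\NP
  [4,7] S\NP   <
    [4,5] "sent" : NP
    [5,7] (S\NP)\NP   >
      [5,6] "with" : ((S\NP)\NP)/S
      [6,7] "on" : S

YES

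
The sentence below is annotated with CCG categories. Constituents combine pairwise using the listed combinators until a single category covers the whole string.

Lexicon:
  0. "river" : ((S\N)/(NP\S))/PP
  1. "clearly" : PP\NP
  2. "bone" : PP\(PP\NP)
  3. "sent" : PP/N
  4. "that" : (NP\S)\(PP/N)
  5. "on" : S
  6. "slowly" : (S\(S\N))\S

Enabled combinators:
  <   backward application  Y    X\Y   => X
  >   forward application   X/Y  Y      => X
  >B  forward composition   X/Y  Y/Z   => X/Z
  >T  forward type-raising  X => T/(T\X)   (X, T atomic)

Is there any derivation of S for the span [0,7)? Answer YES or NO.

YES

[0,7] S   <
  [0,5] S\N   >
    [0,3] (S\N)/(NP\S)   >
      [0,1] "river" : ((S\N)/(NP\S))/PP
      [1,3] PP   <
        [1,2] "clearly" : PP\NP
        [2,3] "bone" : PP\(PP\NP)
    [3,5] NP\S   <
      [3,4] "sent" : PP/N
      [4,5] "that" : (NP\S)\(PP/N)
  [5,7] S\(S\N)   <
    [5,6] "on" : S
    [6,7] "slowly" : (S\(S\N))\S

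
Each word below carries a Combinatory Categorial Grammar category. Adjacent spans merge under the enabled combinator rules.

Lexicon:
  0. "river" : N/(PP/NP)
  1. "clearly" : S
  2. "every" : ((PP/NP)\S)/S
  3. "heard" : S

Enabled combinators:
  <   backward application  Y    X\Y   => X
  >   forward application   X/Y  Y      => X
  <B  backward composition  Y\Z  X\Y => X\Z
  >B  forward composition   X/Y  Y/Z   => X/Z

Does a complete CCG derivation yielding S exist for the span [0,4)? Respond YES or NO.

NO

N/(PP/NP) S ((PP/NP)\S)/S S
CKY chart[0,4] = {N}; S ∉ chart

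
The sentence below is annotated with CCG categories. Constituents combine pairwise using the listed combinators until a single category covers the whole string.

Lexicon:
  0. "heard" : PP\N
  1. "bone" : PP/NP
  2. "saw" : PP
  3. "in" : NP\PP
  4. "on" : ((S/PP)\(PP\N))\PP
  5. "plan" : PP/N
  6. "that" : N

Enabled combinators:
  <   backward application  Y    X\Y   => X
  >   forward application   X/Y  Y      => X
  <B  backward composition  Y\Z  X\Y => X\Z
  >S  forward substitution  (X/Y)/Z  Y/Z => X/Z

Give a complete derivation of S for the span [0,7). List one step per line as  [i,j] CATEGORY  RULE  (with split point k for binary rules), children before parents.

[0,1] PP\N  lex  "heard"
[1,2] PP/NP  lex  "bone"
[2,3] PP  lex  "saw"
[3,4] NP\PP  lex  "in"
[2,4] NP  <  k=3
[1,4] PP  >  k=2
[4,5] ((S/PP)\(PP\N))\PP  lex  "on"
[1,5] (S/PP)\(PP\N)  <  k=4
[0,5] S/PP  <  k=1
[5,6] PP/N  lex  "plan"
[6,7] N  lex  "that"
[5,7] PP  >  k=6
[0,7] S  >  k=5

[0,7] S   >
  [0,5] S/PP   <
    [0,1] "heard" : PP\N
    [1,5] (S/PP)\(PP\N)   <
      [1,4] PP   >
        [1,2] "bone" : PP/NP
        [2,4] NP   <
          [2,3] "saw" : PP
          [3,4] "in" : NP\PP
      [4,5] "on" : ((S/PP)\(PP\N))\PP
  [5,7] PP   >
    [5,6] "plan" : PP/N
    [6,7] "that" : N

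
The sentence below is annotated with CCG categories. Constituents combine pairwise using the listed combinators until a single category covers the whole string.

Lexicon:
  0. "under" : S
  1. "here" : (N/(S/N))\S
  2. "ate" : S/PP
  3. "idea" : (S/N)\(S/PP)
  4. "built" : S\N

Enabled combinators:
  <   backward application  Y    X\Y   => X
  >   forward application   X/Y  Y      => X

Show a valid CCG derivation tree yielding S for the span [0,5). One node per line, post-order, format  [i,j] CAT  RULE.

[0,5] S   <
  [0,4] N   >
    [0,2] N/(S/N)   <
      [0,1] "under" : S
      [1,2] "here" : (N/(S/N))\S
    [2,4] S/N   <
      [2,3] "ate" : S/PP
      [3,4] "idea" : (S/N)\(S/PP)
  [4,5] "built" : S\N

[0,1] S  lex  "under"
[1,2] (N/(S/N))\S  lex  "here"
[0,2] N/(S/N)  <  k=1
[2,3] S/PP  lex  "ate"
[3,4] (S/N)\(S/PP)  lex  "idea"
[2,4] S/N  <  k=3
[0,4] N  >  k=2
[4,5] S\N  lex  "built"
[0,5] S  <  k=4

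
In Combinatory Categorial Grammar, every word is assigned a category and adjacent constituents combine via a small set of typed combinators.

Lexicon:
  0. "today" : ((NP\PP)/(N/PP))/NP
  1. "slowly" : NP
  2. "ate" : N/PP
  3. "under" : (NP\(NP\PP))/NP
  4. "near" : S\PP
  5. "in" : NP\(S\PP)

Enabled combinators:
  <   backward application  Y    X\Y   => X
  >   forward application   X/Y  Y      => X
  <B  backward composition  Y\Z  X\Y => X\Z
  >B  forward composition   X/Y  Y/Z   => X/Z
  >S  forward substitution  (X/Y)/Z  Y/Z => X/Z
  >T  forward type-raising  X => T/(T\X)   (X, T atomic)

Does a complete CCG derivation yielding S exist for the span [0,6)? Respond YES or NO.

NO

((NP\PP)/(N/PP))/NP NP N/PP (NP\(NP\PP))/NP S\PP NP\(S\PP)
CKY chart[0,6] = {N/(N\NP), NP, NP/(NP\NP), PP/(PP\NP), S/(S\NP)}; S ∉ chart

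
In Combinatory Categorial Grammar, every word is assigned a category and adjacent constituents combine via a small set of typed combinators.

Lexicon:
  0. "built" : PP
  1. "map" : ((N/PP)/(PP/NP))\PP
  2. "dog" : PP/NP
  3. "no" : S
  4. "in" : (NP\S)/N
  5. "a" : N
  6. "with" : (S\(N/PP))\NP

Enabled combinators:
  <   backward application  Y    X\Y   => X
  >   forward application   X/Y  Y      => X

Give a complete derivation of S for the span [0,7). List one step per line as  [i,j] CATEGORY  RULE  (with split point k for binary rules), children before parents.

[0,1] PP  lex  "built"
[1,2] ((N/PP)/(PP/NP))\PP  lex  "map"
[0,2] (N/PP)/(PP/NP)  <  k=1
[2,3] PP/NP  lex  "dog"
[0,3] N/PP  >  k=2
[3,4] S  lex  "no"
[4,5] (NP\S)/N  lex  "in"
[5,6] N  lex  "a"
[4,6] NP\S  >  k=5
[3,6] NP  <  k=4
[6,7] (S\(N/PP))\NP  lex  "with"
[3,7] S\(N/PP)  <  k=6
[0,7] S  <  k=3

[0,7] S   <
  [0,3] N/PP   >
    [0,2] (N/PP)/(PP/NP)   <
      [0,1] "built" : PP
      [1,2] "map" : ((N/PP)/(PP/NP))\PP
    [2,3] "dog" : PP/NP
  [3,7] S\(N/PP)   <
    [3,6] NP   <
      [3,4] "no" : S
      [4,6] NP\S   >
        [4,5] "in" : (NP\S)/N
        [5,6] "a" : N
    [6,7] "with" : (S\(N/PP))\NP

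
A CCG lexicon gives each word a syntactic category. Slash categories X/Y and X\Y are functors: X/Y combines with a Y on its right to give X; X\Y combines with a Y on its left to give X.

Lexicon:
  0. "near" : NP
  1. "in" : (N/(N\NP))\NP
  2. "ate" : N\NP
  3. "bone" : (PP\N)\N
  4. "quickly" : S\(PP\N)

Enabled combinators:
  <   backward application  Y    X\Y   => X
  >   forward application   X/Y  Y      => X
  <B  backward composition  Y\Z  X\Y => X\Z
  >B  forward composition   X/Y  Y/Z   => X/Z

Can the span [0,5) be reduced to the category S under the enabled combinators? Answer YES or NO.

YES

[0,5] S   <
  [0,3] N   >
    [0,2] N/(N\NP)   <
      [0,1] "near" : NP
      [1,2] "in" : (N/(N\NP))\NP
    [2,3] "ate" : N\NP
  [3,5] S\N   <B
    [3,4] "bone" : (PP\N)\N
    [4,5] "quickly" : S\(PP\N)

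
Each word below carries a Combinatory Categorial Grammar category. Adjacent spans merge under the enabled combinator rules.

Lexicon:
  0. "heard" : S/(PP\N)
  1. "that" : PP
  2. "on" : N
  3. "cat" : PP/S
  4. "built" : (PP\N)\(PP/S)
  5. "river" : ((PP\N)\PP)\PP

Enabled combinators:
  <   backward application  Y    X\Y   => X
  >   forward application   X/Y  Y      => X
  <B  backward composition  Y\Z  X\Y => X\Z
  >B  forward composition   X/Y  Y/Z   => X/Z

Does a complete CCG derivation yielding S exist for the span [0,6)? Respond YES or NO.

YES

[0,6] S   >
  [0,1] "heard" : S/(PP\N)
  [1,6] PP\N   <
    [1,2] "that" : PP
    [2,6] (PP\N)\PP   <
      [2,5] PP   <
        [2,3] "on" : N
        [3,5] PP\N   <
          [3,4] "cat" : PP/S
          [4,5] "built" : (PP\N)\(PP/S)
      [5,6] "river" : ((PP\N)\PP)\PP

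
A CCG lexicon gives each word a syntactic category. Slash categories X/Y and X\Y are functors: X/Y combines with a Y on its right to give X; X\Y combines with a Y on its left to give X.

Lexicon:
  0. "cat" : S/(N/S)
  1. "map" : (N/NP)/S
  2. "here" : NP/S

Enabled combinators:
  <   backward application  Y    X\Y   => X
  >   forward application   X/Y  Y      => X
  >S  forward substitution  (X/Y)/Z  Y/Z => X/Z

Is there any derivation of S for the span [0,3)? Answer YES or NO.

YES

[0,3] S   >
  [0,1] "cat" : S/(N/S)
  [1,3] N/S   >S
    [1,2] "map" : (N/NP)/S
    [2,3] "here" : NP/S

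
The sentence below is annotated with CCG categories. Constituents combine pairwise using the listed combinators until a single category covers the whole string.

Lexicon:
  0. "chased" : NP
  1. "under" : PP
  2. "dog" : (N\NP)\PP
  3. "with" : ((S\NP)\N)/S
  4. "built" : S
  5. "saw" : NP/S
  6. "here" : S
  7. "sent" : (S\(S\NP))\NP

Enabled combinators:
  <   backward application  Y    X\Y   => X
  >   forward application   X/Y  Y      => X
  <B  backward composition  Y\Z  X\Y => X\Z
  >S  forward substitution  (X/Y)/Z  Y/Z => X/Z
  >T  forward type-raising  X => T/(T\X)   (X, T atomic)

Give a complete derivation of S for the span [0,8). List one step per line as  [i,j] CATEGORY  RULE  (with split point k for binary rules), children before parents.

[0,8] S   <
  [0,5] S\NP   <
    [0,3] N   <
      [0,1] "chased" : NP
      [1,3] N\NP   <
        [1,2] "under" : PP
        [2,3] "dog" : (N\NP)\PP
    [3,5] (S\NP)\N   >
      [3,4] "with" : ((S\NP)\N)/S
      [4,5] "built" : S
  [5,8] S\(S\NP)   <
    [5,7] NP   >
      [5,6] "saw" : NP/S
      [6,7] "here" : S
    [7,8] "sent" : (S\(S\NP))\NP

[0,1] NP  lex  "chased"
[1,2] PP  lex  "under"
[2,3] (N\NP)\PP  lex  "dog"
[1,3] N\NP  <  k=2
[0,3] N  <  k=1
[3,4] ((S\NP)\N)/S  lex  "with"
[4,5] S  lex  "built"
[3,5] (S\NP)\N  >  k=4
[0,5] S\NP  <  k=3
[5,6] NP/S  lex  "saw"
[6,7] S  lex  "here"
[5,7] NP  >  k=6
[7,8] (S\(S\NP))\NP  lex  "sent"
[5,8] S\(S\NP)  <  k=7
[0,8] S  <  k=5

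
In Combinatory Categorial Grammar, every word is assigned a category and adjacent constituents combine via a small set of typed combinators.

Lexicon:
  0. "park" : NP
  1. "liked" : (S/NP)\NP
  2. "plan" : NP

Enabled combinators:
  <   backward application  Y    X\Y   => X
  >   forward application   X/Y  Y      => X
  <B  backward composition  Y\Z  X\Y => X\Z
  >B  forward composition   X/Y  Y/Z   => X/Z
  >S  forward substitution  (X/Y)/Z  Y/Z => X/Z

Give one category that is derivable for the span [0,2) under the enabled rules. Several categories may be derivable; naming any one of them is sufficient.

[0,3] S   >
  [0,2] S/NP   <
    [0,1] "park" : NP
    [1,2] "liked" : (S/NP)\NP
  [2,3] "plan" : NP

S/NP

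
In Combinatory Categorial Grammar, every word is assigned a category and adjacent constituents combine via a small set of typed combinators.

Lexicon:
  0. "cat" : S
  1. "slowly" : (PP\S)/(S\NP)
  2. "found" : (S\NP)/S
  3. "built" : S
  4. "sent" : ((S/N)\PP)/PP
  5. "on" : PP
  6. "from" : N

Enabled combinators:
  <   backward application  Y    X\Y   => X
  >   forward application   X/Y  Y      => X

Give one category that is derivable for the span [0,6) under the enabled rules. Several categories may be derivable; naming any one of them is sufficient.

[0,7] S   >
  [0,6] S/N   <
    [0,4] PP   <
      [0,1] "cat" : S
      [1,4] PP\S   >
        [1,2] "slowly" : (PP\S)/(S\NP)
        [2,4] S\NP   >
          [2,3] "found" : (S\NP)/S
          [3,4] "built" : S
    [4,6] (S/N)\PP   >
      [4,5] "sent" : ((S/N)\PP)/PP
      [5,6] "on" : PP
  [6,7] "from" : N

S/N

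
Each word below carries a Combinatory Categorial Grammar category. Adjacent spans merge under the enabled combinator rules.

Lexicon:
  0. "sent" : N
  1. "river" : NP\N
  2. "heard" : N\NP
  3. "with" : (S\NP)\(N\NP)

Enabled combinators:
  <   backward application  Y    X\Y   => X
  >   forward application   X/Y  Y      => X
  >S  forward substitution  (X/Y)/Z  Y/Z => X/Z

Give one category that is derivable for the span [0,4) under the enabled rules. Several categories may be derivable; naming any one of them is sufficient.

S

[0,4] S   <
  [0,2] NP   <
    [0,1] "sent" : N
    [1,2] "river" : NP\N
  [2,4] S\NP   <
    [2,3] "heard" : N\NP
    [3,4] "with" : (S\NP)\(N\NP)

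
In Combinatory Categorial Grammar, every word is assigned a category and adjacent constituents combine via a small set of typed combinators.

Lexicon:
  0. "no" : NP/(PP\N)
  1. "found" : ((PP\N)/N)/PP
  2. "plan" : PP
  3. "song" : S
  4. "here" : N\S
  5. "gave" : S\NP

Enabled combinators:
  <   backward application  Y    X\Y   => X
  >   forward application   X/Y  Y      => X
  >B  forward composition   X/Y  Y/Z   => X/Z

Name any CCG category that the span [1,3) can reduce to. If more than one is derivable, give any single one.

(PP\N)/N

[0,6] S   <
  [0,5] NP   >
    [0,3] NP/N   >B
      [0,1] "no" : NP/(PP\N)
      [1,3] (PP\N)/N   >
        [1,2] "found" : ((PP\N)/N)/PP
        [2,3] "plan" : PP
    [3,5] N   <
      [3,4] "song" : S
      [4,5] "here" : N\S
  [5,6] "gave" : S\NP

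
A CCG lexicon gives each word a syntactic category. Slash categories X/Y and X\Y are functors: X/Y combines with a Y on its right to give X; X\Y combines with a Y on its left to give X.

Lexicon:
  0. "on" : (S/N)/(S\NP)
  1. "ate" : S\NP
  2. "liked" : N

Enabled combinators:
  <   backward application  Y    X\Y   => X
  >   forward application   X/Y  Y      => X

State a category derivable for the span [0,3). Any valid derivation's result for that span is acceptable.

[0,3] S   >
  [0,2] S/N   >
    [0,1] "on" : (S/N)/(S\NP)
    [1,2] "ate" : S\NP
  [2,3] "liked" : N

S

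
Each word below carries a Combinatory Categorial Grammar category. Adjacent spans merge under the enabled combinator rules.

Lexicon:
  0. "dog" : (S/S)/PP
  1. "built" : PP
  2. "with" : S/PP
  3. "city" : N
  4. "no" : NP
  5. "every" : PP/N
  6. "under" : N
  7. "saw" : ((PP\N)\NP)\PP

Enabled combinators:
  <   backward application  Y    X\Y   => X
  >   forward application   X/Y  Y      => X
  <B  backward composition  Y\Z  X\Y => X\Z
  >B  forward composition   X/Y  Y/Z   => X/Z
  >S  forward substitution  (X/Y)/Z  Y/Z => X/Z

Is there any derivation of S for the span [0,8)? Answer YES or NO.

YES

[0,8] S   >
  [0,3] S/PP   >B
    [0,2] S/S   >
      [0,1] "dog" : (S/S)/PP
      [1,2] "built" : PP
    [2,3] "with" : S/PP
  [3,8] PP   <
    [3,4] "city" : N
    [4,8] PP\N   <
      [4,5] "no" : NP
      [5,8] (PP\N)\NP   <
        [5,7] PP   >
          [5,6] "every" : PP/N
          [6,7] "under" : N
        [7,8] "saw" : ((PP\N)\NP)\PP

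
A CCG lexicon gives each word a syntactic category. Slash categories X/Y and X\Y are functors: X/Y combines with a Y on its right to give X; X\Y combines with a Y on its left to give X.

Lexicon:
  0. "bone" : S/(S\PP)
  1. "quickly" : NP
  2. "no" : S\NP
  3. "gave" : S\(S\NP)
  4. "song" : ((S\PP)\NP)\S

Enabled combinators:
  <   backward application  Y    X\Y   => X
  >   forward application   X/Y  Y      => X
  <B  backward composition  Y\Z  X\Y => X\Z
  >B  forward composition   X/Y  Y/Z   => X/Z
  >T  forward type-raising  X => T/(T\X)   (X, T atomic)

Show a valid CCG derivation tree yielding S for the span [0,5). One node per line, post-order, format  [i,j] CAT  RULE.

[0,5] S   >
  [0,1] "bone" : S/(S\PP)
  [1,5] S\PP   <
    [1,2] "quickly" : NP
    [2,5] (S\PP)\NP   <
      [2,4] S   <
        [2,3] "no" : S\NP
        [3,4] "gave" : S\(S\NP)
      [4,5] "song" : ((S\PP)\NP)\S

[0,1] S/(S\PP)  lex  "bone"
[1,2] NP  lex  "quickly"
[2,3] S\NP  lex  "no"
[3,4] S\(S\NP)  lex  "gave"
[2,4] S  <  k=3
[4,5] ((S\PP)\NP)\S  lex  "song"
[2,5] (S\PP)\NP  <  k=4
[1,5] S\PP  <  k=2
[0,5] S  >  k=1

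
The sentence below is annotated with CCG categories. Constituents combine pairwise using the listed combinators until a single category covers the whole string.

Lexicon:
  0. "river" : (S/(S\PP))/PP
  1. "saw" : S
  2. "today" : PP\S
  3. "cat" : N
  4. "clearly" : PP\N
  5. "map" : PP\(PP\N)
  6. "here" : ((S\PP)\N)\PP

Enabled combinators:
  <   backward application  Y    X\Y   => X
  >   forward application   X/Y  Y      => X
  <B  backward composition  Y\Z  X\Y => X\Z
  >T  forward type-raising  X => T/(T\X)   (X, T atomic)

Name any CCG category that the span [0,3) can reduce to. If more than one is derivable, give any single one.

S/(S\PP)

[0,7] S   >
  [0,3] S/(S\PP)   >
    [0,1] "river" : (S/(S\PP))/PP
    [1,3] PP   <
      [1,2] "saw" : S
      [2,3] "today" : PP\S
  [3,7] S\PP   <
    [3,4] "cat" : N
    [4,7] (S\PP)\N   <
      [4,6] PP   <
        [4,5] "clearly" : PP\N
        [5,6] "map" : PP\(PP\N)
      [6,7] "here" : ((S\PP)\N)\PP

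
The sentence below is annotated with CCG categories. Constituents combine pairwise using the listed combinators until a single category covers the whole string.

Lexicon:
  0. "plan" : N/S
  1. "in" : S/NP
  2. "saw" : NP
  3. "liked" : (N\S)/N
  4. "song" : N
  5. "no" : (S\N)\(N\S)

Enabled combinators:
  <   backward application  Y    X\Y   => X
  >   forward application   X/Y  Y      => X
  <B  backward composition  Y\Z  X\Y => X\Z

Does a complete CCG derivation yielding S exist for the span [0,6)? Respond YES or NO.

YES

[0,6] S   <
  [0,3] N   >
    [0,1] "plan" : N/S
    [1,3] S   >
      [1,2] "in" : S/NP
      [2,3] "saw" : NP
  [3,6] S\N   <
    [3,5] N\S   >
      [3,4] "liked" : (N\S)/N
      [4,5] "song" : N
    [5,6] "no" : (S\N)\(N\S)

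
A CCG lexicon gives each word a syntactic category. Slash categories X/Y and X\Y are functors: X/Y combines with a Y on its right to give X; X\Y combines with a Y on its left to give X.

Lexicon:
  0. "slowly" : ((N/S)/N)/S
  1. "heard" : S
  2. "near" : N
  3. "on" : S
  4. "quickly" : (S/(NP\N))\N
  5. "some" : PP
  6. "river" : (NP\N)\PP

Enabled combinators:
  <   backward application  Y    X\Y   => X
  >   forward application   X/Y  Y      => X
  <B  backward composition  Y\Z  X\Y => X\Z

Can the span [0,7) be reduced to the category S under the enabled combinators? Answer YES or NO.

[0,7] S   >
  [0,5] S/(NP\N)   <
    [0,4] N   >
      [0,3] N/S   >
        [0,2] (N/S)/N   >
          [0,1] "slowly" : ((N/S)/N)/S
          [1,2] "heard" : S
        [2,3] "near" : N
      [3,4] "on" : S
    [4,5] "quickly" : (S/(NP\N))\N
  [5,7] NP\N   <
    [5,6] "some" : PP
    [6,7] "river" : (NP\N)\PP

YES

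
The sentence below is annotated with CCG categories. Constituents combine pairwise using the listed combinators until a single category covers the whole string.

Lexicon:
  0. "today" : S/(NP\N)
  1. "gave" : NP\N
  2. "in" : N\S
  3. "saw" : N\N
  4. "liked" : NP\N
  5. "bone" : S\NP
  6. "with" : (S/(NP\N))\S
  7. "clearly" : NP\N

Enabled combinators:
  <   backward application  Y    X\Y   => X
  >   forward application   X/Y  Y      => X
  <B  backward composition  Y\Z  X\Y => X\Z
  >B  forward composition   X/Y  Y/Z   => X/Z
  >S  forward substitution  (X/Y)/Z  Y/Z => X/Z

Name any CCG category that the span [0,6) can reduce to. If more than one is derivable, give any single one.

S

[0,8] S   >
  [0,7] S/(NP\N)   <
    [0,6] S   <
      [0,4] N   <
        [0,2] S   >
          [0,1] "today" : S/(NP\N)
          [1,2] "gave" : NP\N
        [2,4] N\S   <B
          [2,3] "in" : N\S
          [3,4] "saw" : N\N
      [4,6] S\N   <B
        [4,5] "liked" : NP\N
        [5,6] "bone" : S\NP
    [6,7] "with" : (S/(NP\N))\S
  [7,8] "clearly" : NP\N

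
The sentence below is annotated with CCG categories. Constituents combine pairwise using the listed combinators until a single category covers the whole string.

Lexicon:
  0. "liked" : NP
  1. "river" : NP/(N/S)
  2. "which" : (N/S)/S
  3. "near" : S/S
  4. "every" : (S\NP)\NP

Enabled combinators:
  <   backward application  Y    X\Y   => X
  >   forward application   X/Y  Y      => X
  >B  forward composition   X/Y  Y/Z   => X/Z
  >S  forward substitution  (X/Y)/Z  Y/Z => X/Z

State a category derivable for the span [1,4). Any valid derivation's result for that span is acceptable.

[0,5] S   <
  [0,1] "liked" : NP
  [1,5] S\NP   <
    [1,4] NP   >
      [1,2] "river" : NP/(N/S)
      [2,4] N/S   >S
        [2,3] "which" : (N/S)/S
        [3,4] "near" : S/S
    [4,5] "every" : (S\NP)\NP

NP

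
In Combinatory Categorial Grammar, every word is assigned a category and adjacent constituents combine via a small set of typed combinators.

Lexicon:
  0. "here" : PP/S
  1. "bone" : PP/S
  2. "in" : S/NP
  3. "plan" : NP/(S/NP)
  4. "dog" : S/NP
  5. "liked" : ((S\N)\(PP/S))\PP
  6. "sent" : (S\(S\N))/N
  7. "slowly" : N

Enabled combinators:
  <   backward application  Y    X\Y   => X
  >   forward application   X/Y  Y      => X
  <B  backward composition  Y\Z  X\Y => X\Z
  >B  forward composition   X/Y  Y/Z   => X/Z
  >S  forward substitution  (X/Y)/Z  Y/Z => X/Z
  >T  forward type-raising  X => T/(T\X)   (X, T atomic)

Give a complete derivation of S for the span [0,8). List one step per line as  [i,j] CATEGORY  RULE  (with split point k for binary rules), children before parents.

[0,1] PP/S  lex  "here"
[1,2] PP/S  lex  "bone"
[2,3] S/NP  lex  "in"
[1,3] PP/NP  >B  k=2
[3,4] NP/(S/NP)  lex  "plan"
[4,5] S/NP  lex  "dog"
[3,5] NP  >  k=4
[1,5] PP  >  k=3
[5,6] ((S\N)\(PP/S))\PP  lex  "liked"
[1,6] (S\N)\(PP/S)  <  k=5
[0,6] S\N  <  k=1
[6,7] (S\(S\N))/N  lex  "sent"
[7,8] N  lex  "slowly"
[6,8] S\(S\N)  >  k=7
[0,8] S  <  k=6

[0,8] S   <
  [0,6] S\N   <
    [0,1] "here" : PP/S
    [1,6] (S\N)\(PP/S)   <
      [1,5] PP   >
        [1,3] PP/NP   >B
          [1,2] "bone" : PP/S
          [2,3] "in" : S/NP
        [3,5] NP   >
          [3,4] "plan" : NP/(S/NP)
          [4,5] "dog" : S/NP
      [5,6] "liked" : ((S\N)\(PP/S))\PP
  [6,8] S\(S\N)   >
    [6,7] "sent" : (S\(S\N))/N
    [7,8] "slowly" : N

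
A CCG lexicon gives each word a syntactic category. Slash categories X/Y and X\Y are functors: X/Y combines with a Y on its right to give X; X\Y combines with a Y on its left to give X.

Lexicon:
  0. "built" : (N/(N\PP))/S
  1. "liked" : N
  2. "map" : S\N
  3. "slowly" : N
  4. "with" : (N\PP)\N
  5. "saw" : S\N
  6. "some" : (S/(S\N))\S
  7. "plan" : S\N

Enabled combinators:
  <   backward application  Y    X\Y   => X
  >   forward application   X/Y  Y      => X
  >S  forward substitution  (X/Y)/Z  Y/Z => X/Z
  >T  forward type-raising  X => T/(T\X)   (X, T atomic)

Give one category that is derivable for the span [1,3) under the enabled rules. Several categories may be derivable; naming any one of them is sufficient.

[0,8] S   >
  [0,7] S/(S\N)   <
    [0,6] S   <
      [0,5] N   >
        [0,3] N/(N\PP)   >
          [0,1] "built" : (N/(N\PP))/S
          [1,3] S   >
            [1,2] S/(S\N)   >T
              [1,2] "liked" : N
            [2,3] "map" : S\N
        [3,5] N\PP   <
          [3,4] "slowly" : N
          [4,5] "with" : (N\PP)\N
      [5,6] "saw" : S\N
    [6,7] "some" : (S/(S\N))\S
  [7,8] "plan" : S\N

S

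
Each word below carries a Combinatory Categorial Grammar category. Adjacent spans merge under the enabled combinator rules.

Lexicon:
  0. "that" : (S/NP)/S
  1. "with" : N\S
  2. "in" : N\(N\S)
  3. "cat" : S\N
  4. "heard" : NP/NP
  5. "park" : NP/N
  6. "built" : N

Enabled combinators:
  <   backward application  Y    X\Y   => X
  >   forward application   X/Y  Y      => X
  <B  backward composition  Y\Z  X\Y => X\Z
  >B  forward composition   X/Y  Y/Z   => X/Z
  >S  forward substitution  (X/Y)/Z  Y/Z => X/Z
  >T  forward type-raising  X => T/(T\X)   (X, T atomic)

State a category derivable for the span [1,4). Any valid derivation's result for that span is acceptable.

[0,7] S   >
  [0,5] S/NP   >B
    [0,4] S/NP   >
      [0,1] "that" : (S/NP)/S
      [1,4] S   <
        [1,3] N   <
          [1,2] "with" : N\S
          [2,3] "in" : N\(N\S)
        [3,4] "cat" : S\N
    [4,5] "heard" : NP/NP
  [5,7] NP   >
    [5,6] "park" : NP/N
    [6,7] "built" : N

S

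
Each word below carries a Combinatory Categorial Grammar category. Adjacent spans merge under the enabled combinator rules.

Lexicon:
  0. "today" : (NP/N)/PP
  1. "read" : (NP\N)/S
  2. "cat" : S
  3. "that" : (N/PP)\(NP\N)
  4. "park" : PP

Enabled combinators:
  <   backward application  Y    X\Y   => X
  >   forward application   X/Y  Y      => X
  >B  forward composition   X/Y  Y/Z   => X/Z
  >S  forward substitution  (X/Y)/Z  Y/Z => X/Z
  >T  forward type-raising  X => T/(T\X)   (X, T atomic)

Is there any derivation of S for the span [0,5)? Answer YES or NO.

(NP/N)/PP (NP\N)/S S (N/PP)\(NP\N) PP
CKY chart[0,5] = {(NP/N)/(PP\N), N/(N\NP), NP, NP/(NP\NP), NP/(PP\PP), PP/(PP\NP), S/(S\NP)}; S ∉ chart

NO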